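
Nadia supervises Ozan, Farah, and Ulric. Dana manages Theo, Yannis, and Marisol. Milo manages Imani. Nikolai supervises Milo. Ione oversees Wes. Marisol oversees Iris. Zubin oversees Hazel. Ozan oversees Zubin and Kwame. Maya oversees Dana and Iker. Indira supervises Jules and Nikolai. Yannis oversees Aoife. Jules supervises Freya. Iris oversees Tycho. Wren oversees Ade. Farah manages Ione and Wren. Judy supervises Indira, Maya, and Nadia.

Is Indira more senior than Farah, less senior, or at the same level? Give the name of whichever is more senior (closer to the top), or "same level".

Indira

Indira is 1 level below Judy; Farah is 2. Indira is higher.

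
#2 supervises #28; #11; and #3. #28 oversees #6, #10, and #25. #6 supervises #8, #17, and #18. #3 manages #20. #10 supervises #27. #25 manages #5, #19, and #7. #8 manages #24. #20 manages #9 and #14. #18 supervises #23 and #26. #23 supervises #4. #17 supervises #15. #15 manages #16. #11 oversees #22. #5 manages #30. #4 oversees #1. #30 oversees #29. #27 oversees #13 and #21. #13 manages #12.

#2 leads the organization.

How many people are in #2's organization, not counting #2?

29

#2 directly manages #28, #3, #11. Under #28: #25, #19, #7, #5, #30, #29, #10, #27, #21, #13, #12, #6, #17, #15, #16, #18, #26, #23, #4, #1, #8, #24 (22). Under #3: #20, #14, #9 (3). Under #11: #22 (1). So #2's organization is 3 direct reports plus everyone under them: 23 + 4 + 2 = 29.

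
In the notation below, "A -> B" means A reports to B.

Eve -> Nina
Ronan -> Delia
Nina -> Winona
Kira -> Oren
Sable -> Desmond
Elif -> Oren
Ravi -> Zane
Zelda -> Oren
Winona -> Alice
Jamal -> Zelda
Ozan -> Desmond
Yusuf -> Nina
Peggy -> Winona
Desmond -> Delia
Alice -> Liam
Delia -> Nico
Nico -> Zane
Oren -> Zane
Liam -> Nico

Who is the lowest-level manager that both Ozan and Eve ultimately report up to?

Ozan's chain of managers is Desmond, Delia, Nico, Zane. Eve's chain of managers is Nina, Winona, Alice, Liam, Nico, Zane. The first manager that appears in both chains is Nico.

Nico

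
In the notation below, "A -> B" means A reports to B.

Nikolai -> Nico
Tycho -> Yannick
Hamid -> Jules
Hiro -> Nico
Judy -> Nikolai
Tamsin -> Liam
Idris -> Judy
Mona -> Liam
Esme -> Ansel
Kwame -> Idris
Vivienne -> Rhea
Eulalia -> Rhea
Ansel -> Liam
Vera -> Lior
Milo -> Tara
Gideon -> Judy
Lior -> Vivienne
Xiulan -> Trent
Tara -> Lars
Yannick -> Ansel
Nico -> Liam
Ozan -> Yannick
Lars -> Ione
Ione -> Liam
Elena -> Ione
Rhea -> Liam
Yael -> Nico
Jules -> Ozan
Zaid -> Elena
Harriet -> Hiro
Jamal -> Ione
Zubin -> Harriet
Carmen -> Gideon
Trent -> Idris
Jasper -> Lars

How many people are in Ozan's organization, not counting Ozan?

2

Ozan directly manages Jules. Under Jules: Hamid (1). That's 2 in total.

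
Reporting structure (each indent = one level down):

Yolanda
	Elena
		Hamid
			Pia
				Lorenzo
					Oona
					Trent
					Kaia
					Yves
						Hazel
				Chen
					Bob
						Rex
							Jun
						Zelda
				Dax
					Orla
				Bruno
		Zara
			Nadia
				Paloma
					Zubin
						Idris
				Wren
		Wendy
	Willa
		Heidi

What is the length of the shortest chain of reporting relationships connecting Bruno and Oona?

Bruno is 1 level below Pia, and Oona is 2 levels below Pia (their lowest common manager). The shortest path runs up from Bruno to Pia and back down to Oona: 1 + 2 = 3 links.

3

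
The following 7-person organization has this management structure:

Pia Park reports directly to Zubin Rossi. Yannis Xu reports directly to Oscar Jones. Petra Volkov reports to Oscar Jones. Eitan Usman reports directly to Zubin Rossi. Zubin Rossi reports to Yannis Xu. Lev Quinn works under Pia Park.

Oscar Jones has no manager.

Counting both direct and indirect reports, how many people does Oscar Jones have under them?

6

Oscar Jones directly manages Yannis Xu, Petra Volkov. Under Yannis Xu: Zubin Rossi, Eitan Usman, Pia Park, Lev Quinn (4). Petra Volkov has no reports. So Oscar Jones's organization is 2 direct reports plus everyone under them: 5 + 1 = 6.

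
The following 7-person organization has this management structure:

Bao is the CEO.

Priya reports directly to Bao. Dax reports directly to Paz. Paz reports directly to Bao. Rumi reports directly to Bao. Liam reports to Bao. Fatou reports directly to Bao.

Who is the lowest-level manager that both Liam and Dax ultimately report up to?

Liam's chain of managers is Bao. Dax's chain of managers is Paz, Bao. The first manager that appears in both chains is Bao.

Bao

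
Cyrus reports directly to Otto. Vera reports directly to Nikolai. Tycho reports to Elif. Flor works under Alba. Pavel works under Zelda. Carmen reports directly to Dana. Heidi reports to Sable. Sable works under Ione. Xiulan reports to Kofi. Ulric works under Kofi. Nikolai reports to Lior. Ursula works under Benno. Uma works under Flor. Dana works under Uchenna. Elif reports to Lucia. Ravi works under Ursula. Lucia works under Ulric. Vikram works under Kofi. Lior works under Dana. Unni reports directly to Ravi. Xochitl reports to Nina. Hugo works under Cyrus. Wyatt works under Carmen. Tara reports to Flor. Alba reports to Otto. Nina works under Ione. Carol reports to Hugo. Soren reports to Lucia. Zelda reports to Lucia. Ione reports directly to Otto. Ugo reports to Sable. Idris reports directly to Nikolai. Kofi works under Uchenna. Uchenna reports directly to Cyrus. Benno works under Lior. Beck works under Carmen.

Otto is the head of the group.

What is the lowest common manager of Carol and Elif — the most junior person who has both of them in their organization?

Cyrus

Carol's chain of managers is Hugo, Cyrus, Otto. Elif's chain of managers is Lucia, Ulric, Kofi, Uchenna, Cyrus, Otto. The first manager that appears in both chains is Cyrus.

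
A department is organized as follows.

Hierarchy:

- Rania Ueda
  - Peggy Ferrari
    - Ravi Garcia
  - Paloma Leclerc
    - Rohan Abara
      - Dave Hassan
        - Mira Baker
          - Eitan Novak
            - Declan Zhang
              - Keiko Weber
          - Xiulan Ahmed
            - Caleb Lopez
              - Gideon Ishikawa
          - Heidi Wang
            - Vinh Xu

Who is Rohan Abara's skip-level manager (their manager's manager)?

Rohan Abara reports to Paloma Leclerc, and Paloma Leclerc reports to Rania Ueda. So Rohan Abara's skip-level manager is Rania Ueda.

Rania Ueda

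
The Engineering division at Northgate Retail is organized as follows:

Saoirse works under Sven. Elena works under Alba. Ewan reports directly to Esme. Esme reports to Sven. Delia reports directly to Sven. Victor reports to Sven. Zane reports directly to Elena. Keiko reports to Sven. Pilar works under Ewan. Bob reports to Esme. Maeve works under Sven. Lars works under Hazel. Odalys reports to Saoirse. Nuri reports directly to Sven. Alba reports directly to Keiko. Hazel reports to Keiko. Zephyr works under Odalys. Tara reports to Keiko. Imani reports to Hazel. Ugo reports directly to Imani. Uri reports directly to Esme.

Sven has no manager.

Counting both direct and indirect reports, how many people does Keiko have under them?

8

Keiko directly manages Hazel, Alba, Tara. Under Hazel: Lars, Imani, Ugo (3). Under Alba: Elena, Zane (2). Tara has no reports. So Keiko's organization is 3 direct reports plus everyone under them: 4 + 3 + 1 = 8.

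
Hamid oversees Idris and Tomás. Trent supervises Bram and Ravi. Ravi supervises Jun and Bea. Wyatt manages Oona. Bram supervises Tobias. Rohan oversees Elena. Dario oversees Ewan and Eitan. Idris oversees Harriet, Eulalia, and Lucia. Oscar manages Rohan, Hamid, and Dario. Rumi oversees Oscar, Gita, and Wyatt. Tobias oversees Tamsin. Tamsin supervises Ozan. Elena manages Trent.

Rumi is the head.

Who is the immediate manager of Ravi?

Ravi reports directly to Trent.

Trent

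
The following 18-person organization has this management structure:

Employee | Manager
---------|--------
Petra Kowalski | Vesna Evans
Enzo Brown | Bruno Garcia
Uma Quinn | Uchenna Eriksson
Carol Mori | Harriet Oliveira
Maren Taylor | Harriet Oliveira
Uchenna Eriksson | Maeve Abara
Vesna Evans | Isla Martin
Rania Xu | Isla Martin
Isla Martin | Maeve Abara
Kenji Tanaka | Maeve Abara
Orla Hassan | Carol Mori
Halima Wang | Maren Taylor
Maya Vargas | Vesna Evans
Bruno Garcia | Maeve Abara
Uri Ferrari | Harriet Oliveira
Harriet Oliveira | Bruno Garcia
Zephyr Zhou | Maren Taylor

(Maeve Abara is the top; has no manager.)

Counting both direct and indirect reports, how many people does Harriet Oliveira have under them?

Harriet Oliveira directly manages Maren Taylor, Carol Mori, Uri Ferrari. Under Maren Taylor: Halima Wang, Zephyr Zhou (2). Under Carol Mori: Orla Hassan (1). Uri Ferrari has no reports. So Harriet Oliveira's organization is 3 direct reports plus everyone under them: 3 + 2 + 1 = 6.

6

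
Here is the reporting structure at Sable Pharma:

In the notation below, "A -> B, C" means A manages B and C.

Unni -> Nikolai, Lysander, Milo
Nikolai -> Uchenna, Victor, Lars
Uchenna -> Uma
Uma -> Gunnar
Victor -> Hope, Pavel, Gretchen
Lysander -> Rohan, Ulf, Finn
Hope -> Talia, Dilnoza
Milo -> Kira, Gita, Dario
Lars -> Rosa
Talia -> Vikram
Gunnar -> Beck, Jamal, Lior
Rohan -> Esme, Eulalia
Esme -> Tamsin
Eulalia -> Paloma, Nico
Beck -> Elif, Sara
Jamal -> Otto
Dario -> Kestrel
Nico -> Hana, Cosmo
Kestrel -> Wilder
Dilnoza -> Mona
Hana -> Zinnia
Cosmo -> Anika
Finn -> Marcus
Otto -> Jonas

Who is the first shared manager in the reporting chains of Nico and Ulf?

Nico's chain of managers is Eulalia, Rohan, Lysander, Unni. Ulf's chain of managers is Lysander, Unni. The first manager that appears in both chains is Lysander.

Lysander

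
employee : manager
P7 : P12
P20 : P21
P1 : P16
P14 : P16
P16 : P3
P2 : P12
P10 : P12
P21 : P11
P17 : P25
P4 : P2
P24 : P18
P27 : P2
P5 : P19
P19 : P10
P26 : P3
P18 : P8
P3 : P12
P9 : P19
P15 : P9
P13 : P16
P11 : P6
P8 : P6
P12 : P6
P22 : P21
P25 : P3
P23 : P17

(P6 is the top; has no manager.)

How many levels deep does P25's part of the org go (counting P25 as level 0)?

2

The longest chain under P25 runs P25 → P17 → P23, which is 2 levels below P25.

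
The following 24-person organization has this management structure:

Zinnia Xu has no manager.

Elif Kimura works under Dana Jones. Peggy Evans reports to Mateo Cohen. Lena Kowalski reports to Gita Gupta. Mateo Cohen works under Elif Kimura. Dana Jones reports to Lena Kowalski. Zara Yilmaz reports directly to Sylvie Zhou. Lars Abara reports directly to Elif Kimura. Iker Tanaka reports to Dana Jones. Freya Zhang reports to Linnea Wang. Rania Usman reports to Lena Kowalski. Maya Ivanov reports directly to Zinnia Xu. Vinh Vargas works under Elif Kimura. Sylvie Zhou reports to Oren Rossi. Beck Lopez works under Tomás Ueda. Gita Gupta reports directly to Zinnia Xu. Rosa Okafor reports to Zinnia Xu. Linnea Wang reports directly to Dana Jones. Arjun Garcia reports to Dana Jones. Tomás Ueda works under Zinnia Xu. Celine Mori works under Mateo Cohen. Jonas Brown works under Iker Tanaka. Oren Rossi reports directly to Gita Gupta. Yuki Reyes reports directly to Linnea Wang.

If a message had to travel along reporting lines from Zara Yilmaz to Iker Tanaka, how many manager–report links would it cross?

6

Zara Yilmaz is 3 levels below Gita Gupta, and Iker Tanaka is 3 levels below Gita Gupta (their lowest common manager). The shortest path runs up from Zara Yilmaz to Gita Gupta and back down to Iker Tanaka: 3 + 3 = 6 links.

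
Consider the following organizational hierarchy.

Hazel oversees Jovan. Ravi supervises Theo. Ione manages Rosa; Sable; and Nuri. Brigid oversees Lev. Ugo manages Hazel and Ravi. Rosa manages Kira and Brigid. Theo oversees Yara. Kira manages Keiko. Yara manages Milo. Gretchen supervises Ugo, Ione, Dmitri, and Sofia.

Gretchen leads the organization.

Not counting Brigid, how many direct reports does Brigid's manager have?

1

Brigid reports to Rosa. Rosa's other direct reports are Kira — 1 peer.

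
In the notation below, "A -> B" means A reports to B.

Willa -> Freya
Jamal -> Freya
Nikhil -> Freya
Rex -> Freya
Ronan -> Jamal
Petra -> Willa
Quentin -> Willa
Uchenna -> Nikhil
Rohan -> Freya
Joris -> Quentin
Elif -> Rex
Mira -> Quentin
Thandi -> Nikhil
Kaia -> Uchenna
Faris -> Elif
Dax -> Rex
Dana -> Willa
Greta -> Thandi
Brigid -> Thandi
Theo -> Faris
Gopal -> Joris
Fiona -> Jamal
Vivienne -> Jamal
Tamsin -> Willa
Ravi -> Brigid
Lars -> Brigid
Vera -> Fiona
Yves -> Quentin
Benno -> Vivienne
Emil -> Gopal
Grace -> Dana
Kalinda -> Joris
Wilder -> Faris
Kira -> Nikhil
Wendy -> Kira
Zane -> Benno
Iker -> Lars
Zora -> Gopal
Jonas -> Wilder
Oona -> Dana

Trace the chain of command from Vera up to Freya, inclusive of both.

Vera -> Fiona -> Jamal -> Freya

Vera reports to Fiona. Fiona reports to Jamal. Jamal reports to Freya. Freya is at the top.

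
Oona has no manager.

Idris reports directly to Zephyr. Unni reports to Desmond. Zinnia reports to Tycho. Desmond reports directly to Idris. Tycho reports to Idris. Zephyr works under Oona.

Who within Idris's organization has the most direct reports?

Idris

Direct-report counts within Idris's organization: Idris has 2; Tycho has 1; Desmond has 1. The largest is 2, held by Idris.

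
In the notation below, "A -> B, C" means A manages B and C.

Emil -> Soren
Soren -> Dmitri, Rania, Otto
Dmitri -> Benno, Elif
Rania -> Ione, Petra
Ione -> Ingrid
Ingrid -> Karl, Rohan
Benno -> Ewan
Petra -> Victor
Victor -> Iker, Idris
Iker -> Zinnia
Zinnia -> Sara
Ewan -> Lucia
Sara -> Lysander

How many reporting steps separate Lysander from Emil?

8

Chain from Lysander up to Emil: Lysander → Sara → Zinnia → Iker → Victor → Petra → Rania → Soren → Emil. That is 8 steps up, so Lysander is 8 levels below Emil.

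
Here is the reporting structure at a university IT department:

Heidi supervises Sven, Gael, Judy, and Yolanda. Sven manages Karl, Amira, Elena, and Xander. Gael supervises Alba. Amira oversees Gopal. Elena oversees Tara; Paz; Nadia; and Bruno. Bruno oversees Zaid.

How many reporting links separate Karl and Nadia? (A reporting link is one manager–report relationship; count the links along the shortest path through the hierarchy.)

Karl is 1 level below Sven, and Nadia is 2 levels below Sven (their lowest common manager). The shortest path runs up from Karl to Sven and back down to Nadia: 1 + 2 = 3 links.

3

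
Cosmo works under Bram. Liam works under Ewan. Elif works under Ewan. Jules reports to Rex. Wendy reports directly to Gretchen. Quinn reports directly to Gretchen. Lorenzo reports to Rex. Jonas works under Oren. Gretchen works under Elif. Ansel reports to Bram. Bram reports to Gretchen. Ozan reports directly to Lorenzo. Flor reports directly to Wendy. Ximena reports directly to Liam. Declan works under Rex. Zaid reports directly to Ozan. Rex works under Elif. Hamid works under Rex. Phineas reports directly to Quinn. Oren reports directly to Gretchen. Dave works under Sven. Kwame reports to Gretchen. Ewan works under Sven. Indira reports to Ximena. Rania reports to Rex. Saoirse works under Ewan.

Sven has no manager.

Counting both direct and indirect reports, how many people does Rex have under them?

Rex directly manages Lorenzo, Rania, Jules, Declan, Hamid. Under Lorenzo: Ozan, Zaid (2). Rania has no reports. Jules has no reports. Declan has no reports. Hamid has no reports. So Rex's organization is 5 direct reports plus everyone under them: 3 + 1 + 1 + 1 + 1 = 7.

7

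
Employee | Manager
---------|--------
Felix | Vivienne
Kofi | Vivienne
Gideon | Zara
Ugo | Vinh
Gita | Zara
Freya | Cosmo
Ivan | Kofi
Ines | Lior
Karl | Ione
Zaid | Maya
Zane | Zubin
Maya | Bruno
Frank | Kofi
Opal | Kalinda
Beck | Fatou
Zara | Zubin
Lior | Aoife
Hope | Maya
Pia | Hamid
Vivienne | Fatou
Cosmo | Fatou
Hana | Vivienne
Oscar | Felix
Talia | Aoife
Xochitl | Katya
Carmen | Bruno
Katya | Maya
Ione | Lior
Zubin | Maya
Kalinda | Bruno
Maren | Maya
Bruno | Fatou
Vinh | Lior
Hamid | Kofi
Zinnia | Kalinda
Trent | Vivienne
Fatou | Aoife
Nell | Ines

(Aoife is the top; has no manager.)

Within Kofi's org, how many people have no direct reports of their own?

3

The people in Kofi's organization with no one reporting to them are Frank, Ivan, Pia. That is 3.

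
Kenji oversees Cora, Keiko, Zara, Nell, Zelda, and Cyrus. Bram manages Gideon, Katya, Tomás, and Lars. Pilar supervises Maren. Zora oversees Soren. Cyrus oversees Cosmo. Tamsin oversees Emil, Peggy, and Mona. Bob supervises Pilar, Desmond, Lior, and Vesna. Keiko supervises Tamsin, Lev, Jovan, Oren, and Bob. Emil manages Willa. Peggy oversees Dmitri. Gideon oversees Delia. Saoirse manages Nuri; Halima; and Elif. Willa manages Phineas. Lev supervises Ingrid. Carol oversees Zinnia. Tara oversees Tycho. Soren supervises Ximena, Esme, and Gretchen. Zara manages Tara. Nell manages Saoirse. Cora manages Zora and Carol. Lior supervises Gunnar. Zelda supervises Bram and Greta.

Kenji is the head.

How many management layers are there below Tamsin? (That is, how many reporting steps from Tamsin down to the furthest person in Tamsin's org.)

The longest chain under Tamsin runs Tamsin → Emil → Willa → Phineas, which is 3 levels below Tamsin.

3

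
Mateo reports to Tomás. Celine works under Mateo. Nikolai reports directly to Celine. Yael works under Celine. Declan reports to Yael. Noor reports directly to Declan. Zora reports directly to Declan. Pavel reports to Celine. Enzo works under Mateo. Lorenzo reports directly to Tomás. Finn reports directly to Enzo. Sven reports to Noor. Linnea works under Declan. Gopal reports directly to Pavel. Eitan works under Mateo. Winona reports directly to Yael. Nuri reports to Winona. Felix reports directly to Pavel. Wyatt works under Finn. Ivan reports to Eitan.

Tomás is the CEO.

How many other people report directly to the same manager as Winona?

Winona reports to Yael. Yael's other direct reports are Declan — 1 peer.

1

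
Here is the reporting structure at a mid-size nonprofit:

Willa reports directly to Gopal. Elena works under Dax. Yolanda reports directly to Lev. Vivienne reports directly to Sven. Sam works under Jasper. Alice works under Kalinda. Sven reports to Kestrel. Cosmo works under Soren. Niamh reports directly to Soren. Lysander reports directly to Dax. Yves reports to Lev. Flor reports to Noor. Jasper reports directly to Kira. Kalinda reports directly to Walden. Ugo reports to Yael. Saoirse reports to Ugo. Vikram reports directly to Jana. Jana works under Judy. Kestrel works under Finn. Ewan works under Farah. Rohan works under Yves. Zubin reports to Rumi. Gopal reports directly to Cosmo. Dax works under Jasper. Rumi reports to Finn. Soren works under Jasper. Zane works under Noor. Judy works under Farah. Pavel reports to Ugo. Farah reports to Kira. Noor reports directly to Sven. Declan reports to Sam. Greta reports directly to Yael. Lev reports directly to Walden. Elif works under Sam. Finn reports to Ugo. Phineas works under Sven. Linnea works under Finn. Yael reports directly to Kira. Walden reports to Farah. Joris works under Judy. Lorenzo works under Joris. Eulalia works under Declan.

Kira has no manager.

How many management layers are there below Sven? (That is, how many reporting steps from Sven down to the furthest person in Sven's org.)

2

The longest chain under Sven runs Sven → Noor → Zane, which is 2 levels below Sven.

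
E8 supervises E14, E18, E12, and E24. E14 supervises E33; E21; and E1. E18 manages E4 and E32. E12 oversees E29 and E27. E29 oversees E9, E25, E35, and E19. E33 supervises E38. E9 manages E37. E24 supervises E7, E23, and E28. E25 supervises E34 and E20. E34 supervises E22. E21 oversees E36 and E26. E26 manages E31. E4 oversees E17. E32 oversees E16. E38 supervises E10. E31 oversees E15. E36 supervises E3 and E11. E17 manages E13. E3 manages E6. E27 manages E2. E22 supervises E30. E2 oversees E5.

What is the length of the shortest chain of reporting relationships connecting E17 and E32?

E17 is 2 levels below E18, and E32 is 1 level below E18 (their lowest common manager). The shortest path runs up from E17 to E18 and back down to E32: 2 + 1 = 3 links.

3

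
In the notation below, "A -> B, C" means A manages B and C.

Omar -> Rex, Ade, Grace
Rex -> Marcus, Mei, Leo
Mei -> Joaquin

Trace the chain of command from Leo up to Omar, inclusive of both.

Leo -> Rex -> Omar

Leo reports to Rex. Rex reports to Omar. Omar is at the top.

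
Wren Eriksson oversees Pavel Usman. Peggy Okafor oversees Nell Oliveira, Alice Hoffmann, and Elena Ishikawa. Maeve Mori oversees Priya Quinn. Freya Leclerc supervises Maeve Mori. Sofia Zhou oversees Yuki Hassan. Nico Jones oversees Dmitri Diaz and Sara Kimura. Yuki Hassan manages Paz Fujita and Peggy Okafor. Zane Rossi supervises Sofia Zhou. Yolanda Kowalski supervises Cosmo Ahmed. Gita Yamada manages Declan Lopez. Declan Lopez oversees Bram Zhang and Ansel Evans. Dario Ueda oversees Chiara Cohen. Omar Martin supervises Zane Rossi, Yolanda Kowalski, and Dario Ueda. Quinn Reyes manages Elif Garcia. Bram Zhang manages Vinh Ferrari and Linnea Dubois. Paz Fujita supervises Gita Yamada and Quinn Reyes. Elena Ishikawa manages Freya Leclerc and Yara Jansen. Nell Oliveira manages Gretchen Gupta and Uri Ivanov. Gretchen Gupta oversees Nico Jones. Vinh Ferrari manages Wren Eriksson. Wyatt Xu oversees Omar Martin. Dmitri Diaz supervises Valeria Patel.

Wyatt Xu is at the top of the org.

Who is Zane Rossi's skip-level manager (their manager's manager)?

Wyatt Xu

Zane Rossi reports to Omar Martin, and Omar Martin reports to Wyatt Xu. So Zane Rossi's skip-level manager is Wyatt Xu.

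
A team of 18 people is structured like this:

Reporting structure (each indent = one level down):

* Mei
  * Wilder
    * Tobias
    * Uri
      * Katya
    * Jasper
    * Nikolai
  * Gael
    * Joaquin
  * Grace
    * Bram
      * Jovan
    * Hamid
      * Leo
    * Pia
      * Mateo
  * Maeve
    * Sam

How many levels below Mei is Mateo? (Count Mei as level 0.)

3

Chain from Mateo up to Mei: Mateo → Pia → Grace → Mei. That is 3 steps up, so Mateo is 3 levels below Mei.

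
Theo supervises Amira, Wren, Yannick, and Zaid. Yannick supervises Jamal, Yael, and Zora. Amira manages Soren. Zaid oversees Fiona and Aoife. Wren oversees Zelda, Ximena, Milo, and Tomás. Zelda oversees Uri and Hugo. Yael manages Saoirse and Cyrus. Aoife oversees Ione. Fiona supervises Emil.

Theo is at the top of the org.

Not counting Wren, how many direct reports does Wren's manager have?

3

Wren reports to Theo. Theo's other direct reports are Yannick, Amira, Zaid — 3 peers.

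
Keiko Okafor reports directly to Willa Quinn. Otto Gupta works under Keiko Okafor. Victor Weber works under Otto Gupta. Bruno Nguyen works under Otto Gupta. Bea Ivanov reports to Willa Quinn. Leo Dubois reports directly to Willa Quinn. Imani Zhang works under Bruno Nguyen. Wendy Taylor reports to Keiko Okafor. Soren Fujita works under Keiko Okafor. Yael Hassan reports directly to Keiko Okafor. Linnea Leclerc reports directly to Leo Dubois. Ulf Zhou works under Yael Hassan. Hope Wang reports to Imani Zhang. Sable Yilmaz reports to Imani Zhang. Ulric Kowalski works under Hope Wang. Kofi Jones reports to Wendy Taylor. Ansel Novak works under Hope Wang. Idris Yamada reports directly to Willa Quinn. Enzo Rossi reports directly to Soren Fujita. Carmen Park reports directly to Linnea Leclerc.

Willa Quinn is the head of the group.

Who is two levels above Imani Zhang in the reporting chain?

Imani Zhang reports to Bruno Nguyen, and Bruno Nguyen reports to Otto Gupta. So Imani Zhang's skip-level manager is Otto Gupta.

Otto Gupta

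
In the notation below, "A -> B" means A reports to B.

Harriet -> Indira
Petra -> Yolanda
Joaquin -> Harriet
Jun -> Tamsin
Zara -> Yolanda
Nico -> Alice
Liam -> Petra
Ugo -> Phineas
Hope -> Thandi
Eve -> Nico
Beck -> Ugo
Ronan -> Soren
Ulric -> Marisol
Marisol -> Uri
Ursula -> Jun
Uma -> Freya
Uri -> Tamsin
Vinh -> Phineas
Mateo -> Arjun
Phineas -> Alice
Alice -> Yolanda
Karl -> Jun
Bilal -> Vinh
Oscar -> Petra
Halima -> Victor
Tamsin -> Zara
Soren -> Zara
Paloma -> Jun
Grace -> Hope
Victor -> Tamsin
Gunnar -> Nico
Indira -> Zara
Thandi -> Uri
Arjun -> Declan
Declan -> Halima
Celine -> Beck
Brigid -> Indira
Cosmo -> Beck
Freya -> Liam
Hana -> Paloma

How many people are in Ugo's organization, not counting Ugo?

3

Ugo directly manages Beck. Under Beck: Celine, Cosmo (2). That's 3 in total.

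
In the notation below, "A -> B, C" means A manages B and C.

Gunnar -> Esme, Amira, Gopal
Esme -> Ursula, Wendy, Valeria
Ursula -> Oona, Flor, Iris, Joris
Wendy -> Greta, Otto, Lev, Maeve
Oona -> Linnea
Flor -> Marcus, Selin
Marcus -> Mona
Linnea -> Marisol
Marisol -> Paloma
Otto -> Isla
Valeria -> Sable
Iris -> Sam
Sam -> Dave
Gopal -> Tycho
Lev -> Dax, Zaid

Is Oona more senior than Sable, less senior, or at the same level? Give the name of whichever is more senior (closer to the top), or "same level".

Both Oona and Sable are 3 levels below Gunnar.

same level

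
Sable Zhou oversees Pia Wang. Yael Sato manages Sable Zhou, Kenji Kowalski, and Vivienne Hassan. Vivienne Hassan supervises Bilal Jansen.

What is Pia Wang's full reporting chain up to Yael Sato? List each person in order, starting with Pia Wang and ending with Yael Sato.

Pia Wang reports to Sable Zhou. Sable Zhou reports to Yael Sato. Yael Sato is at the top.

Pia Wang -> Sable Zhou -> Yael Sato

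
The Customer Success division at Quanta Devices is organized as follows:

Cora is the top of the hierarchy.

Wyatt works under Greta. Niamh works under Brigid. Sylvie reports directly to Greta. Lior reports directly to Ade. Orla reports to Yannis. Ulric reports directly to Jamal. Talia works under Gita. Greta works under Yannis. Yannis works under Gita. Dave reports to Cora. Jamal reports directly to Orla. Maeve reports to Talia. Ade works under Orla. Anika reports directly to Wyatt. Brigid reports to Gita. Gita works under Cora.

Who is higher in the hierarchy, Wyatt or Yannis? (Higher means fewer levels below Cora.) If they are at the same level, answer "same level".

Wyatt is 4 levels below Cora; Yannis is 2. Yannis is higher.

Yannis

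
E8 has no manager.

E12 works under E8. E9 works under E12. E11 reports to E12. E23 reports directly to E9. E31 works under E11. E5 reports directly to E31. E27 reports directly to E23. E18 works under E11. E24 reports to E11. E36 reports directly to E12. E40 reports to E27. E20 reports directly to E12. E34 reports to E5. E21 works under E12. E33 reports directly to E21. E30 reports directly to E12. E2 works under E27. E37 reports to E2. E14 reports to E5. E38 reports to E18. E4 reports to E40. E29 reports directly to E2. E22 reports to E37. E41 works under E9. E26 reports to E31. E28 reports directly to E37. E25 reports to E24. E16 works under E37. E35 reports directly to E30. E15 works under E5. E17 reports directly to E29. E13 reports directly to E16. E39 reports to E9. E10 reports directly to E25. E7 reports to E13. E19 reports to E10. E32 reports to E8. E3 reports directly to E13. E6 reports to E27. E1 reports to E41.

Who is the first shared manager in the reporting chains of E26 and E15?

E31

E26's chain of managers is E31, E11, E12, E8. E15's chain of managers is E5, E31, E11, E12, E8. The first manager that appears in both chains is E31.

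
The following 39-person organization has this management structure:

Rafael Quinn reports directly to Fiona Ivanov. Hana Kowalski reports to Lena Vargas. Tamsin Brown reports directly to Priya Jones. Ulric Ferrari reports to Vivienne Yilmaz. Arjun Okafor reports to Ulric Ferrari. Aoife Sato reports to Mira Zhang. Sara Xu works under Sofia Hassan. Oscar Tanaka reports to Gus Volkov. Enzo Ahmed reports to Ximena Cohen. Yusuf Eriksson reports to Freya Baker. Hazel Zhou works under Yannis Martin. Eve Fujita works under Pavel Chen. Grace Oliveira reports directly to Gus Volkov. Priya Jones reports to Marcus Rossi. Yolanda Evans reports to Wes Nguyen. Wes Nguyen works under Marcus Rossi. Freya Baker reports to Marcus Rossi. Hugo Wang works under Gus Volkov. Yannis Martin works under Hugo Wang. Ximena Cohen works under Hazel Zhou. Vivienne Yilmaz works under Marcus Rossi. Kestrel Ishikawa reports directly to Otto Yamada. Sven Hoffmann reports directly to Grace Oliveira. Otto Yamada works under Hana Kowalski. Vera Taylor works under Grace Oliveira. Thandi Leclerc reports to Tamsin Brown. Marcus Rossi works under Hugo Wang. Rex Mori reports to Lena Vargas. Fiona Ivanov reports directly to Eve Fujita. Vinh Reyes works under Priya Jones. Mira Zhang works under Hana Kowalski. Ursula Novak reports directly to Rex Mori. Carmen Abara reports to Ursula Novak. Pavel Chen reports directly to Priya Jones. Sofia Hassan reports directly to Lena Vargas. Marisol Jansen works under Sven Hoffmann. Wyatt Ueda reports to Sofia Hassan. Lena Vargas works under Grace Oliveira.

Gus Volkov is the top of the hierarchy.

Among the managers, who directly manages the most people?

Direct-report counts: Gus Volkov has 3; Hugo Wang has 2; Yannis Martin has 1; Hazel Zhou has 1; Ximena Cohen has 1; Marcus Rossi has 4; Vivienne Yilmaz has 1; Ulric Ferrari has 1; Priya Jones has 3; Pavel Chen has 1; Eve Fujita has 1; Fiona Ivanov has 1; Tamsin Brown has 1; Wes Nguyen has 1; Freya Baker has 1; Grace Oliveira has 3; Sven Hoffmann has 1; Lena Vargas has 3; Sofia Hassan has 2; Hana Kowalski has 2; Mira Zhang has 1; Otto Yamada has 1; Rex Mori has 1; Ursula Novak has 1. The largest is 4, held by Marcus Rossi.

Marcus Rossi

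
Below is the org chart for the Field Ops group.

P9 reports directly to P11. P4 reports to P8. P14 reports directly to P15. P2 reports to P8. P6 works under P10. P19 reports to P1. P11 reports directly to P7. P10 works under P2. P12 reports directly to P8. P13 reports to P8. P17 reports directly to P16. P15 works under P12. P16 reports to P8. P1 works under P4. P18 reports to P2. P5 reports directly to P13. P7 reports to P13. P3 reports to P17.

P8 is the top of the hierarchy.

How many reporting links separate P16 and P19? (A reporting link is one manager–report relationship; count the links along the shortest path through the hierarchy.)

P16 is 1 level below P8, and P19 is 3 levels below P8 (their lowest common manager). The shortest path runs up from P16 to P8 and back down to P19: 1 + 3 = 4 links.

4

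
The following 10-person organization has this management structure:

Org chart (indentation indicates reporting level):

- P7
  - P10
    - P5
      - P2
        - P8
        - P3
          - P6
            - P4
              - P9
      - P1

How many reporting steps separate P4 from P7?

6

Chain from P4 up to P7: P4 → P6 → P3 → P2 → P5 → P10 → P7. That is 6 steps up, so P4 is 6 levels below P7.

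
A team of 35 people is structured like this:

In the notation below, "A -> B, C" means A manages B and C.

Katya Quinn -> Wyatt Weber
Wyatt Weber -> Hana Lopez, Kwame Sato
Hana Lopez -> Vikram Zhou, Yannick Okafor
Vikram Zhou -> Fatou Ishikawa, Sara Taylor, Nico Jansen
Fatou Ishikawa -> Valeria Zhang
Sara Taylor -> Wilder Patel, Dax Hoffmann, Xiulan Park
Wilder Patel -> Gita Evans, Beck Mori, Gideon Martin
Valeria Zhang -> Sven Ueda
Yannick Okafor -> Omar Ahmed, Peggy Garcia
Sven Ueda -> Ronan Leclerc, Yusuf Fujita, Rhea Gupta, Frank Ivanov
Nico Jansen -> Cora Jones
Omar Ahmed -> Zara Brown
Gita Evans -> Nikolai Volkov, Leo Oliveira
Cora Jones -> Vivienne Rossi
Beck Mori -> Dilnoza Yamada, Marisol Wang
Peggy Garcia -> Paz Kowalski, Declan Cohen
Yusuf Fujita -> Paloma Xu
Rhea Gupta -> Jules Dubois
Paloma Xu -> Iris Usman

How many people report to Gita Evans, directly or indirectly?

2

Gita Evans directly manages Nikolai Volkov, Leo Oliveira. Nikolai Volkov has no reports. Leo Oliveira has no reports. So Gita Evans's organization is 2 direct reports plus everyone under them: 1 + 1 = 2.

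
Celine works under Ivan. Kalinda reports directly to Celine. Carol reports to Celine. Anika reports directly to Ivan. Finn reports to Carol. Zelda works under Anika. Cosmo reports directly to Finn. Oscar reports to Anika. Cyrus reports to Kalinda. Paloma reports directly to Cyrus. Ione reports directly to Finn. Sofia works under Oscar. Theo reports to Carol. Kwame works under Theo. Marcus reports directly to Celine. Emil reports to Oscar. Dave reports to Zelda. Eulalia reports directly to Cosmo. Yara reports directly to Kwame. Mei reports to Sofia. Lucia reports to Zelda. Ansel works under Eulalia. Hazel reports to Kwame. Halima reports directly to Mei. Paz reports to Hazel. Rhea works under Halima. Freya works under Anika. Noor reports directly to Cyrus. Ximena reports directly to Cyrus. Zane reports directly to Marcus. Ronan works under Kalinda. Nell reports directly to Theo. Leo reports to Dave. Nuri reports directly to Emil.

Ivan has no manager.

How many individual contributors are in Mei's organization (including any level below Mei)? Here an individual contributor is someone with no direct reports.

The only person in Mei's organization with no one reporting to them is Rhea. That is 1.

1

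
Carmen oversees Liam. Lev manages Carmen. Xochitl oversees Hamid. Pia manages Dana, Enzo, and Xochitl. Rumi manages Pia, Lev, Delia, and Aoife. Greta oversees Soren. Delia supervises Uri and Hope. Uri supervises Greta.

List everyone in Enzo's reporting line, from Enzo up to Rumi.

Enzo reports to Pia. Pia reports to Rumi. Rumi is at the top.

Enzo -> Pia -> Rumi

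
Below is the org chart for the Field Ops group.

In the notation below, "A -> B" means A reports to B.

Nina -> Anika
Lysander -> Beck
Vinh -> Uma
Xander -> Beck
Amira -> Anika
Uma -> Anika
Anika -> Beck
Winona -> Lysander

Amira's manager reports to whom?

Beck

Amira reports to Anika, and Anika reports to Beck. So Amira's skip-level manager is Beck.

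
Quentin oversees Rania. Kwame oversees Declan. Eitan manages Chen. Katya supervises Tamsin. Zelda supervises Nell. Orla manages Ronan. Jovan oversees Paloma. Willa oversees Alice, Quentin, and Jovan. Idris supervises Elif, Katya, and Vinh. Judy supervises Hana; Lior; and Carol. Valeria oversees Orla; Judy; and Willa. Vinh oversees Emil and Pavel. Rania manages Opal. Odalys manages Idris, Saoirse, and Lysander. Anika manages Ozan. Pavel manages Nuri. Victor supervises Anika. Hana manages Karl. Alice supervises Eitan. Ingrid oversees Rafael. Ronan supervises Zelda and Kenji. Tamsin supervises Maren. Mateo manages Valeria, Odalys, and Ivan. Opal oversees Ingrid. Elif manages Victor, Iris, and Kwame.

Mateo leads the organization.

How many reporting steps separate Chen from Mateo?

5

Chain from Chen up to Mateo: Chen → Eitan → Alice → Willa → Valeria → Mateo. That is 5 steps up, so Chen is 5 levels below Mateo.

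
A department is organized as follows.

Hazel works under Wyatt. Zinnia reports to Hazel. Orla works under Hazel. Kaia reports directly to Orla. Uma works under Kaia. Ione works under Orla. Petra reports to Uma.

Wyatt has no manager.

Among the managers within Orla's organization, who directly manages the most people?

Direct-report counts within Orla's organization: Orla has 2; Kaia has 1; Uma has 1. The largest is 2, held by Orla.

Orla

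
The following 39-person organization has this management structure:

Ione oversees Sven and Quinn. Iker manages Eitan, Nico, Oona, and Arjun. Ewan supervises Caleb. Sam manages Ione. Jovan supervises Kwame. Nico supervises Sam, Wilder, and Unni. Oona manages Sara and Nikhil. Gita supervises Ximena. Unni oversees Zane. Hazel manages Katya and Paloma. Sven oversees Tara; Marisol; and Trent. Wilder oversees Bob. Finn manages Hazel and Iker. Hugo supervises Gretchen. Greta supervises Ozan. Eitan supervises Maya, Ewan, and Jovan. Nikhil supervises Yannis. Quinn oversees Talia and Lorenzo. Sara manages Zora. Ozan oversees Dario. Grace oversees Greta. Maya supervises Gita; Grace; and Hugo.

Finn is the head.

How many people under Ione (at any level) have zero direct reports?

The people in Ione's organization with no one reporting to them are Trent, Marisol, Tara, Lorenzo, Talia. That is 5.

5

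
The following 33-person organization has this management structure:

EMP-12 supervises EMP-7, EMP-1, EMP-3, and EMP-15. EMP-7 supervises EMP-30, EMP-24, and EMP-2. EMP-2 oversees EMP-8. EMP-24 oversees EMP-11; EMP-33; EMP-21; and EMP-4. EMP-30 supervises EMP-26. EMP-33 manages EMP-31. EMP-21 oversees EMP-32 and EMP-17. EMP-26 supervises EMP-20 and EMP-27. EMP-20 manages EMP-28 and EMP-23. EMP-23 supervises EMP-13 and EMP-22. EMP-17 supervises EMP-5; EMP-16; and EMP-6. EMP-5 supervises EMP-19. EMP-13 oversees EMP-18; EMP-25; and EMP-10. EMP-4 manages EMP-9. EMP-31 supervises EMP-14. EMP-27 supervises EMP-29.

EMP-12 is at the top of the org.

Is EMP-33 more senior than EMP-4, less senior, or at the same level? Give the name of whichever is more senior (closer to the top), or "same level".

Both EMP-33 and EMP-4 are 3 levels below EMP-12.

same level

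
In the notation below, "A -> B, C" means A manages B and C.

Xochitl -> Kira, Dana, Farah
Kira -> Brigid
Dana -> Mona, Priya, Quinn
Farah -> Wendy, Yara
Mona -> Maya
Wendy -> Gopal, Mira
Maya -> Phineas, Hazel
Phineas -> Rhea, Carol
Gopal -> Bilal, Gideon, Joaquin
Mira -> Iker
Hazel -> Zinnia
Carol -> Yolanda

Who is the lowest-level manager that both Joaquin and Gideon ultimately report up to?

Joaquin's chain of managers is Gopal, Wendy, Farah, Xochitl. Gideon's chain of managers is Gopal, Wendy, Farah, Xochitl. The first manager that appears in both chains is Gopal.

Gopal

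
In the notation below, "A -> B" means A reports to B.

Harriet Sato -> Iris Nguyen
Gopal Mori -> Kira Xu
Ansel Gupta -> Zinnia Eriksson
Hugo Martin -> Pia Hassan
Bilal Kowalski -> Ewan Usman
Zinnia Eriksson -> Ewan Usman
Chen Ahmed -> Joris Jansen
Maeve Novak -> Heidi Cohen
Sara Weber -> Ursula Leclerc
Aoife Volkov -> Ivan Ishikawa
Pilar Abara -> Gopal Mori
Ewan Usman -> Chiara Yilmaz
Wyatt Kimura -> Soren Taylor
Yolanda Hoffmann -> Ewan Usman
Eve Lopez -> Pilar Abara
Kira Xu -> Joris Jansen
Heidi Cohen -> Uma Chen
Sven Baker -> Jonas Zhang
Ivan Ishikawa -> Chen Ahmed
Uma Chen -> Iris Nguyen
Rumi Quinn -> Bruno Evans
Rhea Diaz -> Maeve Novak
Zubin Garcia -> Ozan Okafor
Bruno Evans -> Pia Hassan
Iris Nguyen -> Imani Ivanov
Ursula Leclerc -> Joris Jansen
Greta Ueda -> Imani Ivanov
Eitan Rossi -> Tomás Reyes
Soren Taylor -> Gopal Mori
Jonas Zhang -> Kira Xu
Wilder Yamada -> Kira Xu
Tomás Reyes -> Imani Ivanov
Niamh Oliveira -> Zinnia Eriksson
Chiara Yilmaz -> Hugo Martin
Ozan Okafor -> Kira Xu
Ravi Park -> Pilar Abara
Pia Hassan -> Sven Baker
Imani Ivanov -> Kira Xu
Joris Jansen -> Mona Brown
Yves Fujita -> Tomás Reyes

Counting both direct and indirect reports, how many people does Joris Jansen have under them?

Joris Jansen directly manages Kira Xu, Chen Ahmed, Ursula Leclerc. Under Kira Xu: Wilder Yamada, Ozan Okafor, Zubin Garcia, Gopal Mori, Soren Taylor, Wyatt Kimura, Pilar Abara, Eve Lopez, Ravi Park, Imani Ivanov, Greta Ueda, Iris Nguyen, Harriet Sato, Uma Chen, Heidi Cohen, Maeve Novak, Rhea Diaz, Tomás Reyes, Yves Fujita, Eitan Rossi, Jonas Zhang, Sven Baker, Pia Hassan, Hugo Martin, Chiara Yilmaz, Ewan Usman, Zinnia Eriksson, Niamh Oliveira, Ansel Gupta, Yolanda Hoffmann, Bilal Kowalski, Bruno Evans, Rumi Quinn (33). Under Chen Ahmed: Ivan Ishikawa, Aoife Volkov (2). Under Ursula Leclerc: Sara Weber (1). So Joris Jansen's organization is 3 direct reports plus everyone under them: 34 + 3 + 2 = 39.

39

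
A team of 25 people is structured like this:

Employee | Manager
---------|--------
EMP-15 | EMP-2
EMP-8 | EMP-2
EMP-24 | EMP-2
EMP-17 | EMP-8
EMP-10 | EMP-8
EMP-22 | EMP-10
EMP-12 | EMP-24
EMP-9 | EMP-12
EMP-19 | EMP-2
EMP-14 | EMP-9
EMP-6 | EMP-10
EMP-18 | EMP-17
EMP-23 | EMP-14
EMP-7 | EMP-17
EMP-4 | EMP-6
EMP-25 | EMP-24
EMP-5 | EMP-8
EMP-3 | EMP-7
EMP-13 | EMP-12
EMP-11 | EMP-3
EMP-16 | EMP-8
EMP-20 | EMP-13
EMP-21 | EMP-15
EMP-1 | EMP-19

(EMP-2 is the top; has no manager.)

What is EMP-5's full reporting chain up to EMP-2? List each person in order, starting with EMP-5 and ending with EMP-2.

EMP-5 -> EMP-8 -> EMP-2

EMP-5 reports to EMP-8. EMP-8 reports to EMP-2. EMP-2 is at the top.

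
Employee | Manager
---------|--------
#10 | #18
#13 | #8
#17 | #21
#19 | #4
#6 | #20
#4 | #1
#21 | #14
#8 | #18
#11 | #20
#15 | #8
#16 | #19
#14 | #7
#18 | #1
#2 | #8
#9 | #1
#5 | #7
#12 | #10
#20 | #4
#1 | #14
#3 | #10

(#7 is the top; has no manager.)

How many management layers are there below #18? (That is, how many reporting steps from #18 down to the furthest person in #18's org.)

2

The longest chain under #18 runs #18 → #10 → #12, which is 2 levels below #18.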